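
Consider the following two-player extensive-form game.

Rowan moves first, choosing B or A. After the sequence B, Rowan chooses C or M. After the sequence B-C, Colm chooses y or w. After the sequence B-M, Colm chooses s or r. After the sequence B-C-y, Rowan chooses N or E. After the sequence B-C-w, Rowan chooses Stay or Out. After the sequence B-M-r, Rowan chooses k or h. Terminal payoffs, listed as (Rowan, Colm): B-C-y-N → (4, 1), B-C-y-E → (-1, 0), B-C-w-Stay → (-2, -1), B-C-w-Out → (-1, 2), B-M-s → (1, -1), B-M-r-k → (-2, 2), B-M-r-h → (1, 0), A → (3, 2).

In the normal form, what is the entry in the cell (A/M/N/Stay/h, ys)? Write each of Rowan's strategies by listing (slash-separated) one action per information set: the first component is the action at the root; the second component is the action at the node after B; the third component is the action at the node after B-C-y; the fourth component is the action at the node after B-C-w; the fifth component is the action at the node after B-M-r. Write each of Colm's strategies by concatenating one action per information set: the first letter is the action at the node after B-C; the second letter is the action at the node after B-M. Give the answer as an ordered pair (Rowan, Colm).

(3, 2)

Trace the play path from the root:
  Rowan plays A
→ terminal payoff (3, 2).
(Rowan's choice at the node after B is never reached on this path, so it doesn't affect the outcome.)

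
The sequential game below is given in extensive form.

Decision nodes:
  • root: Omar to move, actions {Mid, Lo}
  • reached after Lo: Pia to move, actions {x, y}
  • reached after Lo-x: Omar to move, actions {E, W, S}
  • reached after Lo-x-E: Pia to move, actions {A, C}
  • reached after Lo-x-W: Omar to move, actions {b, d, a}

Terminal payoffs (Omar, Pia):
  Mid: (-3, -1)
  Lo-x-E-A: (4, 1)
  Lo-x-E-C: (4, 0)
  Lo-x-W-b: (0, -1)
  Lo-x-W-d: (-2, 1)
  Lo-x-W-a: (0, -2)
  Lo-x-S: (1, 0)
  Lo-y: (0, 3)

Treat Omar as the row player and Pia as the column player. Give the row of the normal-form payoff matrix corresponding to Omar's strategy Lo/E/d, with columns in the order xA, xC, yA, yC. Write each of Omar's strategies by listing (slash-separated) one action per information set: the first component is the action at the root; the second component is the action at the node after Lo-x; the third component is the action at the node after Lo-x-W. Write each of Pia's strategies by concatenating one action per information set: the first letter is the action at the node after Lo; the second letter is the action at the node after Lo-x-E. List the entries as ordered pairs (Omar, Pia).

(4,1) (4,0) (0,3) (0,3)

vs xA: Omar plays Lo → Pia plays x at [Lo] → Omar plays E at [Lo-x] → Pia plays A at [Lo-x-E] → (4, 1)
vs xC: Omar plays Lo → Pia plays x at [Lo] → Omar plays E at [Lo-x] → Pia plays C at [Lo-x-E] → (4, 0)
vs yA: Omar plays Lo → Pia plays y at [Lo] → (0, 3)
vs yC: Omar plays Lo → Pia plays y at [Lo] → (0, 3)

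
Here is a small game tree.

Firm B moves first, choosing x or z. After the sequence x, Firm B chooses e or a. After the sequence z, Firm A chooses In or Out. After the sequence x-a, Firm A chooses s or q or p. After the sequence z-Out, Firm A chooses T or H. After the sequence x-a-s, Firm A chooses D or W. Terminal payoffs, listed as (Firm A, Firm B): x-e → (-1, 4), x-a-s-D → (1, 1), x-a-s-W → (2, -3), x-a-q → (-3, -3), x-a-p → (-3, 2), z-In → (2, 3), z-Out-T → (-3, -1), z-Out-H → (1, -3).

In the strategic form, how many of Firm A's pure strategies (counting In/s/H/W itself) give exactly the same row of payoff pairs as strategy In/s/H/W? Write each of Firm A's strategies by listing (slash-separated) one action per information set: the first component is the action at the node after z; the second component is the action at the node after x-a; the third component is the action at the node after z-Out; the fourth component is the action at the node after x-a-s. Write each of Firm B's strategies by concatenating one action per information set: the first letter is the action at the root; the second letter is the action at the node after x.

Row for In/s/H/W (columns xe, xa, ze, za): (-1,4) (2,-3) (2,3) (2,3).
Under In/s/H/W, Firm A's choice at the node after z-Out can never be reached regardless of what Firm B does, so varying those choices leaves every outcome unchanged.
Holding the reachable choices fixed and varying the unreachable one freely already gives 2 equivalent strategies.
No other strategy reproduces this row, so those 2 are the full class: In/s/T/W, In/s/H/W.

2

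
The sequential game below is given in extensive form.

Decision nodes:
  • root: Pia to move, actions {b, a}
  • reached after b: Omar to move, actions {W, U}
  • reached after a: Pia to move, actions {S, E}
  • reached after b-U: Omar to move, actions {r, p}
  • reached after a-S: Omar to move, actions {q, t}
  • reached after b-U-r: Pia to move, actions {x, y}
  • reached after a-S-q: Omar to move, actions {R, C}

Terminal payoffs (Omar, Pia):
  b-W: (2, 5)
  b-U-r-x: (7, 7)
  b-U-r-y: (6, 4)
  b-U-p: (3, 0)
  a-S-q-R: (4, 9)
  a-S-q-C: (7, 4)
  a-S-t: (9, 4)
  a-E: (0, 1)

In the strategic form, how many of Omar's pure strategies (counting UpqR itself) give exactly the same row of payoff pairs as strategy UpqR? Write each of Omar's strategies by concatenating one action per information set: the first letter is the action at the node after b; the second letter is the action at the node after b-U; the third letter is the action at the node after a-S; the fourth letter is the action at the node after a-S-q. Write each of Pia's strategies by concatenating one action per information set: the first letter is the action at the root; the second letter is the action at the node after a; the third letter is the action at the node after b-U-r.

Row for UpqR (columns bSx, bSy, bEx, bEy, aSx, aSy, aEx, aEy): (3,0) (3,0) (3,0) (3,0) (4,9) (4,9) (0,1) (0,1).
Every one of Omar's information sets is on the play path for some reply by Pia when Omar follows UpqR.
Changing the action at any of them therefore changes at least one column, so only UpqR itself gives this row.

1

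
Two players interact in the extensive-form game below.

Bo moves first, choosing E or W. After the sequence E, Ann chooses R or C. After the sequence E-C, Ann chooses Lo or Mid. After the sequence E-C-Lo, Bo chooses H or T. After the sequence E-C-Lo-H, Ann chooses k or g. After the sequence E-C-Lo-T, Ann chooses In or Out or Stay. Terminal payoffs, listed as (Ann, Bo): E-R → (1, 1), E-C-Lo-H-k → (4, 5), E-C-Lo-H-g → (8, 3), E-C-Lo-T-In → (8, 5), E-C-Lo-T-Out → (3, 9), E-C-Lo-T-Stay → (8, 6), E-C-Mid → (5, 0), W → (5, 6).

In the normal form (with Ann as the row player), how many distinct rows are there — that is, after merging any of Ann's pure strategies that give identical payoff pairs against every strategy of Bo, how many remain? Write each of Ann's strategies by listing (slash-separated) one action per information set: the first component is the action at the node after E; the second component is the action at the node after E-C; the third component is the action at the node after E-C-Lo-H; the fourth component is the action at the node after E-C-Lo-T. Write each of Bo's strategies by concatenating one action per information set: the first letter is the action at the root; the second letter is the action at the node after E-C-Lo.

8

Ann has 24 pure strategies: R/Lo/k/In, R/Lo/k/Out, R/Lo/k/Stay, R/Lo/g/In, R/Lo/g/Out, R/Lo/g/Stay, R/Mid/k/In, R/Mid/k/Out, R/Mid/k/Stay, R/Mid/g/In, R/Mid/g/Out, R/Mid/g/Stay, C/Lo/k/In, C/Lo/k/Out, C/Lo/k/Stay, C/Lo/g/In, C/Lo/g/Out, C/Lo/g/Stay, C/Mid/k/In, C/Mid/k/Out, C/Mid/k/Stay, C/Mid/g/In, C/Mid/g/Out, C/Mid/g/Stay. Columns: EH, ET, WH, WT.
{R/Lo/k/In, R/Lo/k/Out, R/Lo/k/Stay, R/Lo/g/In, R/Lo/g/Out, R/Lo/g/Stay, R/Mid/k/In, R/Mid/k/Out, R/Mid/k/Stay, R/Mid/g/In, R/Mid/g/Out, R/Mid/g/Stay} → row (1,1) (1,1) (5,6) (5,6)
{C/Lo/k/In} → row (4,5) (8,5) (5,6) (5,6)
{C/Lo/k/Out} → row (4,5) (3,9) (5,6) (5,6)
{C/Lo/k/Stay} → row (4,5) (8,6) (5,6) (5,6)
{C/Lo/g/In} → row (8,3) (8,5) (5,6) (5,6)
{C/Lo/g/Out} → row (8,3) (3,9) (5,6) (5,6)
{C/Lo/g/Stay} → row (8,3) (8,6) (5,6) (5,6)
{C/Mid/k/In, C/Mid/k/Out, C/Mid/k/Stay, C/Mid/g/In, C/Mid/g/Out, C/Mid/g/Stay} → row (5,0) (5,0) (5,6) (5,6)
That's 8 distinct rows out of 24 strategies.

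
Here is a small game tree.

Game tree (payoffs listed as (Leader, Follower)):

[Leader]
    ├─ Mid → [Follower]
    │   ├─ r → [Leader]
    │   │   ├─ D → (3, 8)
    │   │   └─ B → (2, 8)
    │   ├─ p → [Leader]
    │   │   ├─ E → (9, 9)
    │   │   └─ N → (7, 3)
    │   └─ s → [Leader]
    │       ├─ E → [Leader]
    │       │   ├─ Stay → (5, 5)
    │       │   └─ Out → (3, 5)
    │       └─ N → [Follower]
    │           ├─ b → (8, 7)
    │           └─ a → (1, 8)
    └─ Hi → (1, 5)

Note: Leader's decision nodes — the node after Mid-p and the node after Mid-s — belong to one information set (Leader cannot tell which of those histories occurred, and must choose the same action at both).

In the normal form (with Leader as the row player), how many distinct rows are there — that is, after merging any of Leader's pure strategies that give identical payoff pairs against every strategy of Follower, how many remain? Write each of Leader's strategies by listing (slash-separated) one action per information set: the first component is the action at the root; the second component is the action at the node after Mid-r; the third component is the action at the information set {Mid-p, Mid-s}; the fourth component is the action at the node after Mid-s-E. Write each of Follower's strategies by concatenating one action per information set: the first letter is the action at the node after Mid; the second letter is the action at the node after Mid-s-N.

7

Leader has 16 pure strategies: Mid/D/E/Stay, Mid/D/E/Out, Mid/D/N/Stay, Mid/D/N/Out, Mid/B/E/Stay, Mid/B/E/Out, Mid/B/N/Stay, Mid/B/N/Out, Hi/D/E/Stay, Hi/D/E/Out, Hi/D/N/Stay, Hi/D/N/Out, Hi/B/E/Stay, Hi/B/E/Out, Hi/B/N/Stay, Hi/B/N/Out. Columns: rb, ra, pb, pa, sb, sa.
{Mid/D/E/Stay} → row (3,8) (3,8) (9,9) (9,9) (5,5) (5,5)
{Mid/D/E/Out} → row (3,8) (3,8) (9,9) (9,9) (3,5) (3,5)
{Mid/D/N/Stay, Mid/D/N/Out} → row (3,8) (3,8) (7,3) (7,3) (8,7) (1,8)
{Mid/B/E/Stay} → row (2,8) (2,8) (9,9) (9,9) (5,5) (5,5)
{Mid/B/E/Out} → row (2,8) (2,8) (9,9) (9,9) (3,5) (3,5)
{Mid/B/N/Stay, Mid/B/N/Out} → row (2,8) (2,8) (7,3) (7,3) (8,7) (1,8)
{Hi/D/E/Stay, Hi/D/E/Out, Hi/D/N/Stay, Hi/D/N/Out, Hi/B/E/Stay, Hi/B/E/Out, Hi/B/N/Stay, Hi/B/N/Out} → row (1,5) (1,5) (1,5) (1,5) (1,5) (1,5)
That's 7 distinct rows out of 16 strategies.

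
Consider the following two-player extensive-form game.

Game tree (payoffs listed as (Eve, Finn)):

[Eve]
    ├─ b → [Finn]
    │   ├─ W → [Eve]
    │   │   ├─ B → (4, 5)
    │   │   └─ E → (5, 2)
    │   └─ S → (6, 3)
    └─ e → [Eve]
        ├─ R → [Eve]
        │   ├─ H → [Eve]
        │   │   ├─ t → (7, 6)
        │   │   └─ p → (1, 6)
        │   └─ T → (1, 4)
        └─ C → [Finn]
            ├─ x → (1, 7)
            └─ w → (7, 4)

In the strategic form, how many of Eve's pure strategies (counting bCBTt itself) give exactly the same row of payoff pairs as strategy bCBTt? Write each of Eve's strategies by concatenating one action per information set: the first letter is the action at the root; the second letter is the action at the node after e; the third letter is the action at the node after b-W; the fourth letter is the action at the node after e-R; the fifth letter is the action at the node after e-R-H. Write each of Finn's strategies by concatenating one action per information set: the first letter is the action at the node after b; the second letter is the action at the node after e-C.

8

Row for bCBTt (columns Wx, Ww, Sx, Sw): (4,5) (4,5) (6,3) (6,3).
Under bCBTt, Eve's choice at the node after e and at the node after e-R and at the node after e-R-H can never be reached regardless of what Finn does, so varying those choices leaves every outcome unchanged.
Holding the reachable choices fixed and varying the unreachable ones freely already gives 2 × 2 × 2 = 8 equivalent strategies.
No other strategy reproduces this row, so those 8 are the full class: bRBHt, bRBHp, bRBTt, bRBTp, bCBHt, bCBHp, bCBTt, bCBTp.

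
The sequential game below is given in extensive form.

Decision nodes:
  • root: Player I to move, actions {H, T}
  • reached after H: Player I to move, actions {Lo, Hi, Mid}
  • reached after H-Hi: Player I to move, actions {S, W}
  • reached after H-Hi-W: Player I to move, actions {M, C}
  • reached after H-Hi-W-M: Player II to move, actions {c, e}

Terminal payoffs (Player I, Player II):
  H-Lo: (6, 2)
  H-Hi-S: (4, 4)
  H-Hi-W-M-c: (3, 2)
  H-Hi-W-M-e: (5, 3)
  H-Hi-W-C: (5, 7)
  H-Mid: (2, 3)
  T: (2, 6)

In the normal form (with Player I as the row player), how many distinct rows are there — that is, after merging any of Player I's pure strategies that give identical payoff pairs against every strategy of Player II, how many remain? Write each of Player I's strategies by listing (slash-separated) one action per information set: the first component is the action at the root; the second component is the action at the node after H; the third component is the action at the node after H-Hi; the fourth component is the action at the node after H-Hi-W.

Player I has 24 pure strategies: H/Lo/S/M, H/Lo/S/C, H/Lo/W/M, H/Lo/W/C, H/Hi/S/M, H/Hi/S/C, H/Hi/W/M, H/Hi/W/C, H/Mid/S/M, H/Mid/S/C, H/Mid/W/M, H/Mid/W/C, T/Lo/S/M, T/Lo/S/C, T/Lo/W/M, T/Lo/W/C, T/Hi/S/M, T/Hi/S/C, T/Hi/W/M, T/Hi/W/C, T/Mid/S/M, T/Mid/S/C, T/Mid/W/M, T/Mid/W/C. Columns: c, e.
{H/Lo/S/M, H/Lo/S/C, H/Lo/W/M, H/Lo/W/C} → row (6,2) (6,2)
{H/Hi/S/M, H/Hi/S/C} → row (4,4) (4,4)
{H/Hi/W/M} → row (3,2) (5,3)
{H/Hi/W/C} → row (5,7) (5,7)
{H/Mid/S/M, H/Mid/S/C, H/Mid/W/M, H/Mid/W/C} → row (2,3) (2,3)
{T/Lo/S/M, T/Lo/S/C, T/Lo/W/M, T/Lo/W/C, T/Hi/S/M, T/Hi/S/C, T/Hi/W/M, T/Hi/W/C, T/Mid/S/M, T/Mid/S/C, T/Mid/W/M, T/Mid/W/C} → row (2,6) (2,6)
That's 6 distinct rows out of 24 strategies.

6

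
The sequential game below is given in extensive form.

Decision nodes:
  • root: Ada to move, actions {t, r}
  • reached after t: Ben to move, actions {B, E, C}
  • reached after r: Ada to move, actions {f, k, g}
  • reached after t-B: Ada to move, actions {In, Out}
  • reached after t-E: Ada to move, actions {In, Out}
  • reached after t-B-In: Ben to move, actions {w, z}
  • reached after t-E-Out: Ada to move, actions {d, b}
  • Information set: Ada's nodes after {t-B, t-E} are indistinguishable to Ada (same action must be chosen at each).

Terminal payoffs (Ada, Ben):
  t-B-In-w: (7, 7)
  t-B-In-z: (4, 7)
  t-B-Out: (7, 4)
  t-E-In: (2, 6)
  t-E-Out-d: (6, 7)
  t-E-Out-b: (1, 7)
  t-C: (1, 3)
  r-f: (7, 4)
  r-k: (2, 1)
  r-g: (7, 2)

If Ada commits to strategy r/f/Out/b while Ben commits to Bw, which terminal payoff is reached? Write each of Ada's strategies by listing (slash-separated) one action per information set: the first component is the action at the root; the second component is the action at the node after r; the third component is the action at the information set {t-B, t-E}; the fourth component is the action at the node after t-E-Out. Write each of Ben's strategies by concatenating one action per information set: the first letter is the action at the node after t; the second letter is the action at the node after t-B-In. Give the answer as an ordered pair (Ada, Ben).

Trace the play path from the root:
  Ada plays r
  Ada plays f at [r]
→ terminal payoff (7, 4).
(Ada's choice at the information set {t-B, t-E} is never reached on this path, so it doesn't affect the outcome.)

(7, 4)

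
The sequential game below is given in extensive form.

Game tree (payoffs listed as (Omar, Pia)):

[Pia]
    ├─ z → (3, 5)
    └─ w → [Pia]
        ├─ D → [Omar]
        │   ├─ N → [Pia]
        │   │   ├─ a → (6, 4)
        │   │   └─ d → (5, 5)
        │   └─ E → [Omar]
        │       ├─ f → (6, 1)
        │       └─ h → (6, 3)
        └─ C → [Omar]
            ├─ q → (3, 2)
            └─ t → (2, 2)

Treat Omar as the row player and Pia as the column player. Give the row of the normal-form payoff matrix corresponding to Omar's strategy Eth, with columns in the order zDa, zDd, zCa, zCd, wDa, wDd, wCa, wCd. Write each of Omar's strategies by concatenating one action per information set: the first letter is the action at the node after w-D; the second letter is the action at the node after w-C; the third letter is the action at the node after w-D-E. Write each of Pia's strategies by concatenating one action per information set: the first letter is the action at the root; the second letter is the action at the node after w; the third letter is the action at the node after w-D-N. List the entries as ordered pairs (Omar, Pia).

vs zDa: Pia plays z → (3, 5)
vs zDd: Pia plays z → (3, 5)
vs zCa: Pia plays z → (3, 5)
vs zCd: Pia plays z → (3, 5)
vs wDa: Pia plays w → Pia plays D at [w] → Omar plays E at [w-D] → Omar plays h at [w-D-E] → (6, 3)
vs wDd: Pia plays w → Pia plays D at [w] → Omar plays E at [w-D] → Omar plays h at [w-D-E] → (6, 3)
vs wCa: Pia plays w → Pia plays C at [w] → Omar plays t at [w-C] → (2, 2)
vs wCd: Pia plays w → Pia plays C at [w] → Omar plays t at [w-C] → (2, 2)

(3,5) (3,5) (3,5) (3,5) (6,3) (6,3) (2,2) (2,2)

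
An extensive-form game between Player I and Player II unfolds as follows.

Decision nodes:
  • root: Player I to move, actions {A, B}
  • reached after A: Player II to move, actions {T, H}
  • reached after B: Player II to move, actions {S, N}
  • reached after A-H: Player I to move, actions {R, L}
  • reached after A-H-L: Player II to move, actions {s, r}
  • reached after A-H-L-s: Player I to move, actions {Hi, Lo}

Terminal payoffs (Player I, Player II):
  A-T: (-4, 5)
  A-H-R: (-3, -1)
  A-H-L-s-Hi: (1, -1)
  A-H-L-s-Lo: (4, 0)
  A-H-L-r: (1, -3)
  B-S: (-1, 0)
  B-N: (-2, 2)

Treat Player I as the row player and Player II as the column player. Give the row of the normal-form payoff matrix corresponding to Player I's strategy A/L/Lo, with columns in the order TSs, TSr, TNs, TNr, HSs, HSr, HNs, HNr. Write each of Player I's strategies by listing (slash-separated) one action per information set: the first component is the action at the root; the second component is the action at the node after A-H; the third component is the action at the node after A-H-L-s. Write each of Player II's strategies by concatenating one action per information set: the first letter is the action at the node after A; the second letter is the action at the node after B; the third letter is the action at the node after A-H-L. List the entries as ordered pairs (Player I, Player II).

vs TSs: Player I plays A → Player II plays T at [A] → (-4, 5)
vs TSr: Player I plays A → Player II plays T at [A] → (-4, 5)
vs TNs: Player I plays A → Player II plays T at [A] → (-4, 5)
vs TNr: Player I plays A → Player II plays T at [A] → (-4, 5)
vs HSs: Player I plays A → Player II plays H at [A] → Player I plays L at [A-H] → Player II plays s at [A-H-L] → Player I plays Lo at [A-H-L-s] → (4, 0)
vs HSr: Player I plays A → Player II plays H at [A] → Player I plays L at [A-H] → Player II plays r at [A-H-L] → (1, -3)
vs HNs: Player I plays A → Player II plays H at [A] → Player I plays L at [A-H] → Player II plays s at [A-H-L] → Player I plays Lo at [A-H-L-s] → (4, 0)
vs HNr: Player I plays A → Player II plays H at [A] → Player I plays L at [A-H] → Player II plays r at [A-H-L] → (1, -3)

(-4,5) (-4,5) (-4,5) (-4,5) (4,0) (1,-3) (4,0) (1,-3)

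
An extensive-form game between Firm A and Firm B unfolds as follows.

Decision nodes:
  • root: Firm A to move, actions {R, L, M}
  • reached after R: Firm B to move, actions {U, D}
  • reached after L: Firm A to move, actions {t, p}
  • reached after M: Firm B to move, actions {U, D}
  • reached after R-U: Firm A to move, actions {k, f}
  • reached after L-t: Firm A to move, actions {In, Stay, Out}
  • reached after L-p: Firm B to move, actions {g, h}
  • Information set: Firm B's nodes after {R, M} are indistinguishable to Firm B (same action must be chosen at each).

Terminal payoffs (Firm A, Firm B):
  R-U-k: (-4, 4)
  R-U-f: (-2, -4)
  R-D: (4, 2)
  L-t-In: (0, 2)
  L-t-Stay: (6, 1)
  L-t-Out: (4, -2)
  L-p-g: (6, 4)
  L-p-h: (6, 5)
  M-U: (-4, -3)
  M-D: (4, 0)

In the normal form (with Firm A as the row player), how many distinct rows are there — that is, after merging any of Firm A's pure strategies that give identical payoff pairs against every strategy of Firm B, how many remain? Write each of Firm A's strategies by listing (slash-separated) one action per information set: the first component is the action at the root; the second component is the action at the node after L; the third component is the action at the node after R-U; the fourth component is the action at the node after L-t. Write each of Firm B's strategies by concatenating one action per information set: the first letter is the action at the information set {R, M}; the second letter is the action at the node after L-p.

Firm A has 36 pure strategies: R/t/k/In, R/t/k/Stay, R/t/k/Out, R/t/f/In, R/t/f/Stay, R/t/f/Out, R/p/k/In, R/p/k/Stay, R/p/k/Out, R/p/f/In, R/p/f/Stay, R/p/f/Out, L/t/k/In, L/t/k/Stay, L/t/k/Out, L/t/f/In, L/t/f/Stay, L/t/f/Out, L/p/k/In, L/p/k/Stay, L/p/k/Out, L/p/f/In, L/p/f/Stay, L/p/f/Out, M/t/k/In, M/t/k/Stay, M/t/k/Out, M/t/f/In, M/t/f/Stay, M/t/f/Out, M/p/k/In, M/p/k/Stay, M/p/k/Out, M/p/f/In, M/p/f/Stay, M/p/f/Out. Columns: Ug, Uh, Dg, Dh.
{R/t/k/In, R/t/k/Stay, R/t/k/Out, R/p/k/In, R/p/k/Stay, R/p/k/Out} → row (-4,4) (-4,4) (4,2) (4,2)
{R/t/f/In, R/t/f/Stay, R/t/f/Out, R/p/f/In, R/p/f/Stay, R/p/f/Out} → row (-2,-4) (-2,-4) (4,2) (4,2)
{L/t/k/In, L/t/f/In} → row (0,2) (0,2) (0,2) (0,2)
{L/t/k/Stay, L/t/f/Stay} → row (6,1) (6,1) (6,1) (6,1)
{L/t/k/Out, L/t/f/Out} → row (4,-2) (4,-2) (4,-2) (4,-2)
{L/p/k/In, L/p/k/Stay, L/p/k/Out, L/p/f/In, L/p/f/Stay, L/p/f/Out} → row (6,4) (6,5) (6,4) (6,5)
{M/t/k/In, M/t/k/Stay, M/t/k/Out, M/t/f/In, M/t/f/Stay, M/t/f/Out, M/p/k/In, M/p/k/Stay, M/p/k/Out, M/p/f/In, M/p/f/Stay, M/p/f/Out} → row (-4,-3) (-4,-3) (4,0) (4,0)
That's 7 distinct rows out of 36 strategies.

7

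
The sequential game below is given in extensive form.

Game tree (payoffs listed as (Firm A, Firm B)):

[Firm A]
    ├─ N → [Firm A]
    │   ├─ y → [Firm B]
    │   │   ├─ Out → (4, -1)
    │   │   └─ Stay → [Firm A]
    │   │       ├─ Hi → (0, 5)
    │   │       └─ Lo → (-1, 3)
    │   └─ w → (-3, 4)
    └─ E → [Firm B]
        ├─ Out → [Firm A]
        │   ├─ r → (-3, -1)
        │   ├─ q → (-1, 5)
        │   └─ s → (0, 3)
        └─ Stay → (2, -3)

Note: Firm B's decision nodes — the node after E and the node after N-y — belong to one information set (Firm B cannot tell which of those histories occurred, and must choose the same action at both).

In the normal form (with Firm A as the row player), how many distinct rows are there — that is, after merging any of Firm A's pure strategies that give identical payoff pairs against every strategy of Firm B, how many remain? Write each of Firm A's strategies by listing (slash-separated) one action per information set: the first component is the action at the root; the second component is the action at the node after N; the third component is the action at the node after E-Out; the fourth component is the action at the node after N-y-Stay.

Firm A has 24 pure strategies: N/y/r/Hi, N/y/r/Lo, N/y/q/Hi, N/y/q/Lo, N/y/s/Hi, N/y/s/Lo, N/w/r/Hi, N/w/r/Lo, N/w/q/Hi, N/w/q/Lo, N/w/s/Hi, N/w/s/Lo, E/y/r/Hi, E/y/r/Lo, E/y/q/Hi, E/y/q/Lo, E/y/s/Hi, E/y/s/Lo, E/w/r/Hi, E/w/r/Lo, E/w/q/Hi, E/w/q/Lo, E/w/s/Hi, E/w/s/Lo. Columns: Out, Stay.
{N/y/r/Hi, N/y/q/Hi, N/y/s/Hi} → row (4,-1) (0,5)
{N/y/r/Lo, N/y/q/Lo, N/y/s/Lo} → row (4,-1) (-1,3)
{N/w/r/Hi, N/w/r/Lo, N/w/q/Hi, N/w/q/Lo, N/w/s/Hi, N/w/s/Lo} → row (-3,4) (-3,4)
{E/y/r/Hi, E/y/r/Lo, E/w/r/Hi, E/w/r/Lo} → row (-3,-1) (2,-3)
{E/y/q/Hi, E/y/q/Lo, E/w/q/Hi, E/w/q/Lo} → row (-1,5) (2,-3)
{E/y/s/Hi, E/y/s/Lo, E/w/s/Hi, E/w/s/Lo} → row (0,3) (2,-3)
That's 6 distinct rows out of 24 strategies.

6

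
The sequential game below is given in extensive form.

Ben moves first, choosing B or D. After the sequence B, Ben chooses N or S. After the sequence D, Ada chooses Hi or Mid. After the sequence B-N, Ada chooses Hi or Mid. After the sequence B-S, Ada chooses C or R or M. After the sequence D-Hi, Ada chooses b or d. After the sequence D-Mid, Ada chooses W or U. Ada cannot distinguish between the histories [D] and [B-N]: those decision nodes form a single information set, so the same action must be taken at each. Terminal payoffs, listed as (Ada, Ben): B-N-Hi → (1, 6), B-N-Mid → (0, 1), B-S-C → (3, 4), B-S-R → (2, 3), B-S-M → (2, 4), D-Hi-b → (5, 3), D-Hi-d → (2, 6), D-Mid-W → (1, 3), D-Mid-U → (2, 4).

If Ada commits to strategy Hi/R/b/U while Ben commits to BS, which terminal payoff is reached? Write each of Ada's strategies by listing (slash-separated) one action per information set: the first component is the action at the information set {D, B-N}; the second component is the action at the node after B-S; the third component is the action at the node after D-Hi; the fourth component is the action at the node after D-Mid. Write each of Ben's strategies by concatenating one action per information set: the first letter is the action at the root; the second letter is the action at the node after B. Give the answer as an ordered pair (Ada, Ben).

Trace the play path from the root:
  Ben plays B
  Ben plays S at [B]
  Ada plays R at [B-S]
→ terminal payoff (2, 3).
(Ada's choice at the information set {D, B-N} is never reached on this path, so it doesn't affect the outcome.)

(2, 3)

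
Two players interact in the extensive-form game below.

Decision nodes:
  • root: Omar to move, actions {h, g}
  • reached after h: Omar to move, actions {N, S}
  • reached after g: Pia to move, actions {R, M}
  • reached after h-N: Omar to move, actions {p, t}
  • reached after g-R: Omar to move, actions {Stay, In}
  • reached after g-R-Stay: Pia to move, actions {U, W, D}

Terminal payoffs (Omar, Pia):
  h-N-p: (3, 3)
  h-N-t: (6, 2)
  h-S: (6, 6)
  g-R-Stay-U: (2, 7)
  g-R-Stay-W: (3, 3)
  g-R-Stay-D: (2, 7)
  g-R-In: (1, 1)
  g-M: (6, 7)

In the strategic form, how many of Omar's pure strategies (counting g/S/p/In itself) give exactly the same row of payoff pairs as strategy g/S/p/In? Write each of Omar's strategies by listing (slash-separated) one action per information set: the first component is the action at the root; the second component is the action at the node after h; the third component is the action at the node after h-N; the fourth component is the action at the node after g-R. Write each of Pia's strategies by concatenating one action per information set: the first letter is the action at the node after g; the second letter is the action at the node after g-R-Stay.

Row for g/S/p/In (columns RU, RW, RD, MU, MW, MD): (1,1) (1,1) (1,1) (6,7) (6,7) (6,7).
Under g/S/p/In, Omar's choice at the node after h and at the node after h-N can never be reached regardless of what Pia does, so varying those choices leaves every outcome unchanged.
Holding the reachable choices fixed and varying the unreachable ones freely already gives 2 × 2 = 4 equivalent strategies.
No other strategy reproduces this row, so those 4 are the full class: g/N/p/In, g/N/t/In, g/S/p/In, g/S/t/In.

4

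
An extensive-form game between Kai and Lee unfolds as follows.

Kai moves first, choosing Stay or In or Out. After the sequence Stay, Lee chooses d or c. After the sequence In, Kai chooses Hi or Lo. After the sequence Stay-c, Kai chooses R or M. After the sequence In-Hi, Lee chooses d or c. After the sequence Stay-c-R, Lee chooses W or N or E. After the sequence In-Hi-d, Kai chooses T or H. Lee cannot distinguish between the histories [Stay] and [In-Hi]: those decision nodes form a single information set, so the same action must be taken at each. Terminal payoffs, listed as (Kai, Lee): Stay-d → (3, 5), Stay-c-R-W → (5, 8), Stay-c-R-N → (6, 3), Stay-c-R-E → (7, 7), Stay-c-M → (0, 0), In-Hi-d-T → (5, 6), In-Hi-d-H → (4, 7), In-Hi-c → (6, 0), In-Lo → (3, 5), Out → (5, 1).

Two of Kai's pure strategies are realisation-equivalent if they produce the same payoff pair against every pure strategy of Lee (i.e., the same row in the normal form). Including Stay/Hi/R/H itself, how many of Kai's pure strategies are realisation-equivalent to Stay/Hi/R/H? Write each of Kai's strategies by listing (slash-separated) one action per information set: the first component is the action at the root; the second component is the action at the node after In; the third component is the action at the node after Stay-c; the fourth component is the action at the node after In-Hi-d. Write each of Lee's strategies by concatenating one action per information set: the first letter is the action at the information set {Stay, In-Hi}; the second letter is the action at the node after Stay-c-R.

Row for Stay/Hi/R/H (columns dW, dN, dE, cW, cN, cE): (3,5) (3,5) (3,5) (5,8) (6,3) (7,7).
Under Stay/Hi/R/H, Kai's choice at the node after In and at the node after In-Hi-d can never be reached regardless of what Lee does, so varying those choices leaves every outcome unchanged.
Holding the reachable choices fixed and varying the unreachable ones freely already gives 2 × 2 = 4 equivalent strategies.
No other strategy reproduces this row, so those 4 are the full class: Stay/Hi/R/T, Stay/Hi/R/H, Stay/Lo/R/T, Stay/Lo/R/H.

4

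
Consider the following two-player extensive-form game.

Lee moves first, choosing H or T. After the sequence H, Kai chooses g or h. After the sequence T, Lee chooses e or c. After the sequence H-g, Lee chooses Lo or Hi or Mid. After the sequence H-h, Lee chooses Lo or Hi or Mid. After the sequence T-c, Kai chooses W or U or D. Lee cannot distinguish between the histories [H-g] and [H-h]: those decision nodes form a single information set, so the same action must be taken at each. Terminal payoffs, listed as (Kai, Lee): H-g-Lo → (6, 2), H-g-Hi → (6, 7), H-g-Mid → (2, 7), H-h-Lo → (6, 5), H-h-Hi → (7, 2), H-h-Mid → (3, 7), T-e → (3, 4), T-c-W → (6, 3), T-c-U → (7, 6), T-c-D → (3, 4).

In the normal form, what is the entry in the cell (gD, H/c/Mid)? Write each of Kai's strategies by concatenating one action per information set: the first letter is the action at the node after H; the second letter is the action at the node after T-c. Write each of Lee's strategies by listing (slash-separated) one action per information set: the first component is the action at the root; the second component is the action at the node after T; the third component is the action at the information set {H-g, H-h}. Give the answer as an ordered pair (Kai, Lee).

Trace the play path from the root:
  Lee plays H
  Kai plays g at [H]
  Lee plays Mid at [H-g]
→ terminal payoff (2, 7).
(Kai's choice at the node after T-c is never reached on this path, so it doesn't affect the outcome.)

(2, 7)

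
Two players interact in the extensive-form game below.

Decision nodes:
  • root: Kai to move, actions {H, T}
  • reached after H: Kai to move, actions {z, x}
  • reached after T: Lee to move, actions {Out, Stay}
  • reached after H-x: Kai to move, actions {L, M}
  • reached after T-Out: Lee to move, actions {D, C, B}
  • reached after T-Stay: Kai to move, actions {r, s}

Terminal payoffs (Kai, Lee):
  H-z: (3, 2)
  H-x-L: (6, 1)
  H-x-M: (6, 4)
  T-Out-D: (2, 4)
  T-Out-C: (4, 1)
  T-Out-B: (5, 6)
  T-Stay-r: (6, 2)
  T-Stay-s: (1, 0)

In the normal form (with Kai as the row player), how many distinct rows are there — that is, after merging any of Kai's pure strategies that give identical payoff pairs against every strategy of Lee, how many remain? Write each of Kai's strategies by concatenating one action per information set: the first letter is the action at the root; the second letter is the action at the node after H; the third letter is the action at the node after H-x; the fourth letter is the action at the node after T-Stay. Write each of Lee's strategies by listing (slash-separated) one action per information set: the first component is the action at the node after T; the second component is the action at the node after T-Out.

5

Kai has 16 pure strategies: HzLr, HzLs, HzMr, HzMs, HxLr, HxLs, HxMr, HxMs, TzLr, TzLs, TzMr, TzMs, TxLr, TxLs, TxMr, TxMs. Columns: Out/D, Out/C, Out/B, Stay/D, Stay/C, Stay/B.
{HzLr, HzLs, HzMr, HzMs} → row (3,2) (3,2) (3,2) (3,2) (3,2) (3,2)
{HxLr, HxLs} → row (6,1) (6,1) (6,1) (6,1) (6,1) (6,1)
{HxMr, HxMs} → row (6,4) (6,4) (6,4) (6,4) (6,4) (6,4)
{TzLr, TzMr, TxLr, TxMr} → row (2,4) (4,1) (5,6) (6,2) (6,2) (6,2)
{TzLs, TzMs, TxLs, TxMs} → row (2,4) (4,1) (5,6) (1,0) (1,0) (1,0)
That's 5 distinct rows out of 16 strategies.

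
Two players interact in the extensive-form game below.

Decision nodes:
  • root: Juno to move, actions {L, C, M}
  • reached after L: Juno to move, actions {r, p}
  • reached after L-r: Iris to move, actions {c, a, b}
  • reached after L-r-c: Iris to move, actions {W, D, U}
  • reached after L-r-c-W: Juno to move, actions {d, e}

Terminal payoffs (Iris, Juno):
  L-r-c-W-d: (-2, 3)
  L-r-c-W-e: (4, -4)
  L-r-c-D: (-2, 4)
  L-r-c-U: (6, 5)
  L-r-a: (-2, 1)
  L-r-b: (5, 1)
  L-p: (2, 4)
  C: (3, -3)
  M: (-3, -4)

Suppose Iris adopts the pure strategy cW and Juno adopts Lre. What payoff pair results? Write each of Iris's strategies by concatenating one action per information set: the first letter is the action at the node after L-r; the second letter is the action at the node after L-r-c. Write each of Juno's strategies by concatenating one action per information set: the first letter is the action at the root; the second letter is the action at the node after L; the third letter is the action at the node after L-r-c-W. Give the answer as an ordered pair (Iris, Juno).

(4, -4)

Trace the play path from the root:
  Juno plays L
  Juno plays r at [L]
  Iris plays c at [L-r]
  Iris plays W at [L-r-c]
  Juno plays e at [L-r-c-W]
→ terminal payoff (4, -4).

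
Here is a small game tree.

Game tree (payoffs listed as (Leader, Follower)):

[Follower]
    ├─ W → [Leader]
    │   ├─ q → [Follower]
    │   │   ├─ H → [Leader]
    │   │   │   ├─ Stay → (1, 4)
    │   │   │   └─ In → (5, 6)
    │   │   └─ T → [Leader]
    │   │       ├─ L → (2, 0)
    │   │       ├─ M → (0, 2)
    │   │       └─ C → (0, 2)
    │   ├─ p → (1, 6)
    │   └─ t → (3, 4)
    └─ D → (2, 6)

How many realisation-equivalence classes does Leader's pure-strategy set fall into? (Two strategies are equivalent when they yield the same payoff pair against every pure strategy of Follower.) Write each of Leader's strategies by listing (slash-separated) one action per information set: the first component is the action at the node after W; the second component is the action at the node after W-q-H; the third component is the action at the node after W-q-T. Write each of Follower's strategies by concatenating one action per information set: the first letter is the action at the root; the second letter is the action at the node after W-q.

6

Leader has 18 pure strategies: q/Stay/L, q/Stay/M, q/Stay/C, q/In/L, q/In/M, q/In/C, p/Stay/L, p/Stay/M, p/Stay/C, p/In/L, p/In/M, p/In/C, t/Stay/L, t/Stay/M, t/Stay/C, t/In/L, t/In/M, t/In/C. Columns: WH, WT, DH, DT.
{q/Stay/L} → row (1,4) (2,0) (2,6) (2,6)
{q/Stay/M, q/Stay/C} → row (1,4) (0,2) (2,6) (2,6)
{q/In/L} → row (5,6) (2,0) (2,6) (2,6)
{q/In/M, q/In/C} → row (5,6) (0,2) (2,6) (2,6)
{p/Stay/L, p/Stay/M, p/Stay/C, p/In/L, p/In/M, p/In/C} → row (1,6) (1,6) (2,6) (2,6)
{t/Stay/L, t/Stay/M, t/Stay/C, t/In/L, t/In/M, t/In/C} → row (3,4) (3,4) (2,6) (2,6)
That's 6 distinct rows out of 18 strategies.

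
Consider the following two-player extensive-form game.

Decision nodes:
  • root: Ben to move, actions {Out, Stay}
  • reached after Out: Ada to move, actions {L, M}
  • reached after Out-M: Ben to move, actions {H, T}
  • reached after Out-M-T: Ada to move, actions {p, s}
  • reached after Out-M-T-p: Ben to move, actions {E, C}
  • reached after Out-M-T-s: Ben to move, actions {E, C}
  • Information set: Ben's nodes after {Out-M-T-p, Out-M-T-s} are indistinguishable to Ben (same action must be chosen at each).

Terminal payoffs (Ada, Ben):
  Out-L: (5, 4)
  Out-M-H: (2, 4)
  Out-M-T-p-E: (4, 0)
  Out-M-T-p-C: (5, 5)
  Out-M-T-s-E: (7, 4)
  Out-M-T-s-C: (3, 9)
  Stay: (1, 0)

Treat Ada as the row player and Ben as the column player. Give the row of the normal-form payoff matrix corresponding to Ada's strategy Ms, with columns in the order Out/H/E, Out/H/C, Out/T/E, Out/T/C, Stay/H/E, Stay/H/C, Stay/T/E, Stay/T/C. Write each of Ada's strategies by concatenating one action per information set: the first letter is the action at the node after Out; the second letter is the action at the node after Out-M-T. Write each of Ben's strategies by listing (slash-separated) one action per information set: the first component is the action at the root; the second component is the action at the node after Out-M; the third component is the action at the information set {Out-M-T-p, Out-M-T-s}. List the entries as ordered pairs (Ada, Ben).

(2,4) (2,4) (7,4) (3,9) (1,0) (1,0) (1,0) (1,0)

vs Out/H/E: Ben plays Out → Ada plays M at [Out] → Ben plays H at [Out-M] → (2, 4)
vs Out/H/C: Ben plays Out → Ada plays M at [Out] → Ben plays H at [Out-M] → (2, 4)
vs Out/T/E: Ben plays Out → Ada plays M at [Out] → Ben plays T at [Out-M] → Ada plays s at [Out-M-T] → Ben plays E at [Out-M-T-s] → (7, 4)
vs Out/T/C: Ben plays Out → Ada plays M at [Out] → Ben plays T at [Out-M] → Ada plays s at [Out-M-T] → Ben plays C at [Out-M-T-s] → (3, 9)
vs Stay/H/E: Ben plays Stay → (1, 0)
vs Stay/H/C: Ben plays Stay → (1, 0)
vs Stay/T/E: Ben plays Stay → (1, 0)
vs Stay/T/C: Ben plays Stay → (1, 0)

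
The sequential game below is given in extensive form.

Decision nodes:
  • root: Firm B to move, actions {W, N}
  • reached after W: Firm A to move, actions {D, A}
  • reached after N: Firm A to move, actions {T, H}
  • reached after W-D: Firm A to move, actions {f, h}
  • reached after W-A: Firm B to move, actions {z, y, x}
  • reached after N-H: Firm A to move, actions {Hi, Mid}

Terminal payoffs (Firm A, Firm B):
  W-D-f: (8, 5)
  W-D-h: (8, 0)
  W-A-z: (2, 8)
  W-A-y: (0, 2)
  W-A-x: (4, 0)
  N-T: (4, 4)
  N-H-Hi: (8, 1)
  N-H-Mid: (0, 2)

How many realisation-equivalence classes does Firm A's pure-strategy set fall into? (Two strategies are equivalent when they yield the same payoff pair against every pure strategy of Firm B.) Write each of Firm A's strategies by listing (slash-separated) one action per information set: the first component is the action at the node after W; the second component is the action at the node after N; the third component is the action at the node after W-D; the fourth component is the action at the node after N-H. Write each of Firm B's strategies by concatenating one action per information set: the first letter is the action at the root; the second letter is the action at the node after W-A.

Firm A has 16 pure strategies: D/T/f/Hi, D/T/f/Mid, D/T/h/Hi, D/T/h/Mid, D/H/f/Hi, D/H/f/Mid, D/H/h/Hi, D/H/h/Mid, A/T/f/Hi, A/T/f/Mid, A/T/h/Hi, A/T/h/Mid, A/H/f/Hi, A/H/f/Mid, A/H/h/Hi, A/H/h/Mid. Columns: Wz, Wy, Wx, Nz, Ny, Nx.
{D/T/f/Hi, D/T/f/Mid} → row (8,5) (8,5) (8,5) (4,4) (4,4) (4,4)
{D/T/h/Hi, D/T/h/Mid} → row (8,0) (8,0) (8,0) (4,4) (4,4) (4,4)
{D/H/f/Hi} → row (8,5) (8,5) (8,5) (8,1) (8,1) (8,1)
{D/H/f/Mid} → row (8,5) (8,5) (8,5) (0,2) (0,2) (0,2)
{D/H/h/Hi} → row (8,0) (8,0) (8,0) (8,1) (8,1) (8,1)
{D/H/h/Mid} → row (8,0) (8,0) (8,0) (0,2) (0,2) (0,2)
{A/T/f/Hi, A/T/f/Mid, A/T/h/Hi, A/T/h/Mid} → row (2,8) (0,2) (4,0) (4,4) (4,4) (4,4)
{A/H/f/Hi, A/H/h/Hi} → row (2,8) (0,2) (4,0) (8,1) (8,1) (8,1)
{A/H/f/Mid, A/H/h/Mid} → row (2,8) (0,2) (4,0) (0,2) (0,2) (0,2)
That's 9 distinct rows out of 16 strategies.

9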